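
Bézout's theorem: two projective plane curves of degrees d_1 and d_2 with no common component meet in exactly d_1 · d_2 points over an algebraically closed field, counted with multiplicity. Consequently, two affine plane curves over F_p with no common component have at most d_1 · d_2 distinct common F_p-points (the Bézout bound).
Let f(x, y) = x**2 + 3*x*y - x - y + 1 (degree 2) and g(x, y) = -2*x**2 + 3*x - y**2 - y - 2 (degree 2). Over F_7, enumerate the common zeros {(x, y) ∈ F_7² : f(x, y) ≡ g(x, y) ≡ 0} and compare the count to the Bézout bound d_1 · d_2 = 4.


Common zeros: {(4, 2), (5, 3), (6, 6)}; count = 3; Bézout bound = 4.

deg(f) = 2, deg(g) = 2, so Bézout bound = 4.
Scan x ∈ F_7. For each x, list the y ∈ F_7 with f(x, y) ≡ 0 and those with g(x, y) ≡ 0 (mod 7); the common zeros in that column are the intersection.
  x = 0: f ≡ 0 at y ∈ {1}; g ≡ 0 at y ∈ {3}; common: ∅.
  x = 1: f ≡ 0 at y ∈ {3}; g ≡ 0 at y ∈ {2, 4}; common: ∅.
  x = 2: f ≡ 0 at y ∈ {5}; g ≡ 0 at y ∈ ∅; common: ∅.
  x = 3: f ≡ 0 at y ∈ {0}; g ≡ 0 at y ∈ ∅; common: ∅.
  x = 4: f ≡ 0 at y ∈ {2}; g ≡ 0 at y ∈ {2, 4}; common: {2}.
  x = 5: f ≡ 0 at y ∈ {0, 1, 2, 3, 4, 5, 6}; g ≡ 0 at y ∈ {3}; common: {3}.
  x = 6: f ≡ 0 at y ∈ {6}; g ≡ 0 at y ∈ {0, 6}; common: {6}.
Collecting: common zeros = {(4, 2), (5, 3), (6, 6)}, so the count is 3.
Comparison with the Bézout bound: 3 ≤ 4 = deg(f)·deg(g), as expected for curves with no common component (the affine F_7-count falls short of the bound because intersections may lie at infinity, over extension fields, or carry multiplicity).


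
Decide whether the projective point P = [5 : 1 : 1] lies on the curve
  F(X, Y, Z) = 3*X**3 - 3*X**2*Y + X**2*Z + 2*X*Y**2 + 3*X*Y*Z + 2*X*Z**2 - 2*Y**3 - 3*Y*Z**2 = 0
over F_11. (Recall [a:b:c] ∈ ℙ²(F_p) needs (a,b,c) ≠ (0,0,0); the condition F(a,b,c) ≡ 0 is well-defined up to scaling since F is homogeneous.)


F(5,1,1) ≡ 3 (mod 11); P is NOT on the curve.

Evaluate F(5, 1, 1) term-by-term (mod 11).
  3*X**3 ↦ 3·125·1·1 = 375
  -3*X**2*Y ↦ -3·25·1·1 = -75
  X**2*Z ↦ 1·25·1·1 = 25
  2*X*Y**2 ↦ 2·5·1·1 = 10
  3*X*Y*Z ↦ 3·5·1·1 = 15
  2*X*Z**2 ↦ 2·5·1·1 = 10
  -2*Y**3 ↦ -2·1·1·1 = -2
  -3*Y*Z**2 ↦ -3·1·1·1 = -3
Sum: F(5, 1, 1) = (375) + (-75) + (25) + (10) + (15) + (10) + (-2) + (-3) = 355.
Reducing mod 11: 355 ≡ 3 (mod 11).
Since F(a, b, c) ≡ 3 ≠ 0 (mod 11), P does NOT lie on the curve.


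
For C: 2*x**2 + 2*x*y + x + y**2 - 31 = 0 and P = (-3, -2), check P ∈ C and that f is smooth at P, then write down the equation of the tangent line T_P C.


Tangent line at P: -15*x - 10*y - 65 = 0.

Step 1: f(-3, -2) = 0, so P lies on C.
Step 2: partial derivatives
  f_x(x, y) = 4*x + 2*y + 1, f_y(x, y) = 2*x + 2*y.
  f_x(P) = -15, f_y(P) = -10 (gradient nonzero, so P is smooth).
Step 3: tangent line at P: -15·(x − -3) + -10·(y − -2) = 0.
Expanding: -15*x - 10*y - 65 = 0.


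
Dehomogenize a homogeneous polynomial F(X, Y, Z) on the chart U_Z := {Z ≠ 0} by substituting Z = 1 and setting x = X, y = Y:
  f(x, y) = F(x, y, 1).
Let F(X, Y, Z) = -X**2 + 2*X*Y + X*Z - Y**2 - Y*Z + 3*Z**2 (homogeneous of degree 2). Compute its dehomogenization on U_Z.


f(x, y) = -x**2 + 2*x*y + x - y**2 - y + 3

On U_Z we set Z = 1. Each monomial c·X^i·Y^j·Z^k in F becomes c·x^i·y^j·1^k = c·x^i·y^j.
Substituting Z = 1: F(X, Y, 1) = -x**2 + 2*x*y + x - y**2 - y + 3.
Note: deg(f) ≤ deg(F) = 2; strict inequality happens when F is divisible by Z (lost terms).


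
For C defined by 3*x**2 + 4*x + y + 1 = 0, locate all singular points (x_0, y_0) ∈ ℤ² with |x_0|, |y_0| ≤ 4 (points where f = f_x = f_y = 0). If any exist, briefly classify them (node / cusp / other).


No singular points in the scanned grid; C is smooth there.

Compute partial derivatives:
  f_x = 6*x + 4.
  f_y = 1.
f_y = 1 is a nonzero constant, so f_y never vanishes: no point (x, y) can satisfy f = f_x = f_y = 0. In particular no (x, y) ∈ {−4, ..., 4}² is singular; the curve is smooth.


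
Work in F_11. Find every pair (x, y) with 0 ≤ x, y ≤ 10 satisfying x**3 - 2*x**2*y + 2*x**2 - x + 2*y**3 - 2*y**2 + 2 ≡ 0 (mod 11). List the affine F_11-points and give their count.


Affine F_11-points: {(0, 9), (1, 6), (2, 5), (3, 0), (3, 5), (3, 7), (6, 10), (8, 1), (8, 3), (8, 8), (9, 8), (10, 6)}; count = 12.

For each of the 121 pairs (x, y) ∈ F_11², evaluate f(x, y) mod 11. Record the zeros.
  x = 0: [0↦2, 1↦2, 2↦10, 3↦5, 4↦10, 5↦4, 6↦10, 7↦7, 8↦7, 9↦0, 10↦9]  zeros at y ∈ {9}
  x = 1: [0↦4, 1↦2, 2↦8, 3↦1, 4↦4, 5↦7, 6↦0, 7↦6, 8↦4, 9↦6, 10↦2]  zeros at y ∈ {6}
  x = 2: [0↦5, 1↦8, 2↦8, 3↦6, 4↦3, 5↦0, 6↦9, 7↦9, 8↦1, 9↦8, 10↦9]  zeros at y ∈ {5}
  x = 3: [0↦0, 1↦4, 2↦5, 3↦4, 4↦2, 5↦0, 6↦10, 7↦0, 8↦4, 9↦1, 10↦3]  zeros at y ∈ {0, 5, 7}
  x = 4: [0↦6, 1↦7, 2↦5, 3↦1, 4↦7, 5↦2, 6↦9, 7↦7, 8↦8, 9↦2, 10↦1]  zeros at y ∈ ∅
  x = 5: [0↦7, 1↦1, 2↦3, 3↦3, 4↦2, 5↦1, 6↦1, 7↦3, 8↦8, 9↦6, 10↦9]  zeros at y ∈ ∅
  x = 6: [0↦9, 1↦3, 2↦5, 3↦5, 4↦4, 5↦3, 6↦3, 7↦5, 8↦10, 9↦8, 10↦0]  zeros at y ∈ {10}
  x = 7: [0↦7, 1↦8, 2↦6, 3↦2, 4↦8, 5↦3, 6↦10, 7↦8, 8↦9, 9↦3, 10↦2]  zeros at y ∈ ∅
  x = 8: [0↦7, 1↦0, 2↦1, 3↦0, 4↦9, 5↦7, 6↦6, 7↦7, 8↦0, 9↦8, 10↦10]  zeros at y ∈ {1, 3, 8}
  x = 9: [0↦4, 1↦7, 2↦7, 3↦5, 4↦2, 5↦10, 6↦8, 7↦8, 8↦0, 9↦7, 10↦8]  zeros at y ∈ {8}
  x = 10: [0↦4, 1↦2, 2↦8, 3↦1, 4↦4, 5↦7, 6↦0, 7↦6, 8↦4, 9↦6, 10↦2]  zeros at y ∈ {6}
Collecting zeros: affine points = {(0, 9), (1, 6), (2, 5), (3, 0), (3, 5), (3, 7), (6, 10), (8, 1), (8, 3), (8, 8), (9, 8), (10, 6)}.
Total count |C(F_11)_aff| = 12.


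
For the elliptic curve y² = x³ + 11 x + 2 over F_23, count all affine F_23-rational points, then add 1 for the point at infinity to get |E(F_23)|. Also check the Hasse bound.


Affine points = {(0, 5), (0, 18), (2, 3), (2, 20), (3, 4), (3, 19), (4, 8), (4, 15), (6, 10), (6, 13), (7, 10), (7, 13), (8, 2), (8, 21), (9, 5), (9, 18), (10, 10), (10, 13), (14, 5), (14, 18), (15, 0), (18, 11), (18, 12), (19, 3), (19, 20), (21, 8), (21, 15), (22, 6), (22, 17)}; affine count = 29; |E(F_23)| = 30.

Discriminant check: Δ ∝ 4a³ + 27b² = 4·11³ + 27·2² = 4·1331 + 27·4 ≡ 4 (mod 23). Nonzero ⇒ E is nonsingular.
For each x ∈ F_23, compute rhs = x³ + 11·x + 2 mod 23, then count y ∈ F_23 with y² ≡ rhs.
  x = 0: rhs = 2, matching y values: 5, 18 (2 points).
  x = 1: rhs = 14, matching y values: none (0 points).
  x = 2: rhs = 9, matching y values: 3, 20 (2 points).
  x = 3: rhs = 16, matching y values: 4, 19 (2 points).
  x = 4: rhs = 18, matching y values: 8, 15 (2 points).
  x = 5: rhs = 21, matching y values: none (0 points).
  x = 6: rhs = 8, matching y values: 10, 13 (2 points).
  x = 7: rhs = 8, matching y values: 10, 13 (2 points).
  x = 8: rhs = 4, matching y values: 2, 21 (2 points).
  x = 9: rhs = 2, matching y values: 5, 18 (2 points).
  x = 10: rhs = 8, matching y values: 10, 13 (2 points).
  x = 11: rhs = 5, matching y values: none (0 points).
  x = 12: rhs = 22, matching y values: none (0 points).
  x = 13: rhs = 19, matching y values: none (0 points).
  x = 14: rhs = 2, matching y values: 5, 18 (2 points).
  x = 15: rhs = 0, matching y values: 0 (1 points).
  x = 16: rhs = 19, matching y values: none (0 points).
  x = 17: rhs = 19, matching y values: none (0 points).
  x = 18: rhs = 6, matching y values: 11, 12 (2 points).
  x = 19: rhs = 9, matching y values: 3, 20 (2 points).
  x = 20: rhs = 11, matching y values: none (0 points).
  x = 21: rhs = 18, matching y values: 8, 15 (2 points).
  x = 22: rhs = 13, matching y values: 6, 17 (2 points).
Total affine count: 29.
Full point count |E(F_23)| = 29 + 1 = 30.
Hasse bound: |30 − (23+1)| = |6| = 6 ≤ 2√23 ≈ 9.5917 ✓.


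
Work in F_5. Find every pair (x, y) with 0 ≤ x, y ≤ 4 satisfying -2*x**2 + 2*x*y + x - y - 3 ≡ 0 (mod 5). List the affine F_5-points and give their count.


Affine F_5-points: {(0, 2), (1, 4), (2, 3), (4, 3)}; count = 4.

For each of the 25 pairs (x, y) ∈ F_5², evaluate f(x, y) mod 5. Record the zeros.
  x = 0: [0↦2, 1↦1, 2↦0, 3↦4, 4↦3]  zeros at y ∈ {2}
  x = 1: [0↦1, 1↦2, 2↦3, 3↦4, 4↦0]  zeros at y ∈ {4}
  x = 2: [0↦1, 1↦4, 2↦2, 3↦0, 4↦3]  zeros at y ∈ {3}
  x = 3: [0↦2, 1↦2, 2↦2, 3↦2, 4↦2]  zeros at y ∈ ∅
  x = 4: [0↦4, 1↦1, 2↦3, 3↦0, 4↦2]  zeros at y ∈ {3}
Collecting zeros: affine points = {(0, 2), (1, 4), (2, 3), (4, 3)}.
Total count |C(F_5)_aff| = 4.


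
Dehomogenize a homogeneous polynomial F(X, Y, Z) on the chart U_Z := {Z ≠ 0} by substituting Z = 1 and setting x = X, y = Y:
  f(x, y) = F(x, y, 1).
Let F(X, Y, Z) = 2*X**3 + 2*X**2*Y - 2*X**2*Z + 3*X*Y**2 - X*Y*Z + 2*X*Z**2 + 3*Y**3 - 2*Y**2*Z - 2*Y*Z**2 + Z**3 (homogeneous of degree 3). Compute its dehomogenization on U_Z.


f(x, y) = 2*x**3 + 2*x**2*y - 2*x**2 + 3*x*y**2 - x*y + 2*x + 3*y**3 - 2*y**2 - 2*y + 1

On U_Z we set Z = 1. Each monomial c·X^i·Y^j·Z^k in F becomes c·x^i·y^j·1^k = c·x^i·y^j.
Substituting Z = 1: F(X, Y, 1) = 2*x**3 + 2*x**2*y - 2*x**2 + 3*x*y**2 - x*y + 2*x + 3*y**3 - 2*y**2 - 2*y + 1.
Note: deg(f) ≤ deg(F) = 3; strict inequality happens when F is divisible by Z (lost terms).


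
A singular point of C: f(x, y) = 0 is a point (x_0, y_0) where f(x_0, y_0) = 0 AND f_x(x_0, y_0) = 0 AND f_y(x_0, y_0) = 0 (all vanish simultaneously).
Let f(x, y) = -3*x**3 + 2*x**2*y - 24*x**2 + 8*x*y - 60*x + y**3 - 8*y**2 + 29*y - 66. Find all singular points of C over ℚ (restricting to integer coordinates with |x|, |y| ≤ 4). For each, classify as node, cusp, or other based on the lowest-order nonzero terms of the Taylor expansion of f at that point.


Singular points: {(-2, 3)}; classification: cusp.

Compute partial derivatives:
  f_x = -9*x**2 + 4*x*y - 48*x + 8*y - 60.
  f_y = 2*x**2 + 8*x + 3*y**2 - 16*y + 29.
Scan x_0 ∈ {−4, ..., 4}. For each x_0, f_y(x_0, y) is a polynomial in y; find its integer roots y ∈ {−4, ..., 4}, then test f_x and f at those candidates.
  x = -4: f_y(-4, y) = 3*y**2 - 16*y + 29; no integer root y with |y| ≤ 4.
  x = -3: f_y(-3, y) = 3*y**2 - 16*y + 23; no integer root y with |y| ≤ 4.
  x = -2: f_y(-2, y) = 3*y**2 - 16*y + 21; vanishes at y ∈ {3}. (-2, 3): f_x = 0, f = 0 — SINGULAR.
  x = -1: f_y(-1, y) = 3*y**2 - 16*y + 23; no integer root y with |y| ≤ 4.
  x = 0: f_y(0, y) = 3*y**2 - 16*y + 29; no integer root y with |y| ≤ 4.
  x = 1: f_y(1, y) = 3*y**2 - 16*y + 39; no integer root y with |y| ≤ 4.
  x = 2: f_y(2, y) = 3*y**2 - 16*y + 53; no integer root y with |y| ≤ 4.
  x = 3: f_y(3, y) = 3*y**2 - 16*y + 71; no integer root y with |y| ≤ 4.
  x = 4: f_y(4, y) = 3*y**2 - 16*y + 93; no integer root y with |y| ≤ 4.
Only singular point on the grid: (-2, 3).
Classify: substitute x = -2 + u, y = 3 + v and expand: f = -3*u**3 + 2*u**2*v + v**3 + v**2.
No constant or linear terms (consistent with a singular point). Quadratic part: v**2. Cubic part: -3*u**3 + 2*u**2*v + v**3.
The quadratic part v**2 is a perfect square, so there is a single (double) tangent line v = 0, i.e. y = 3. Restricting the cubic part to that line (v = 0) leaves -3*u**3 ≠ 0, so f is not divisible by v and the branch is v² ≈ 3*u**3 to lowest order — this is a cusp.
Classification: cusp.


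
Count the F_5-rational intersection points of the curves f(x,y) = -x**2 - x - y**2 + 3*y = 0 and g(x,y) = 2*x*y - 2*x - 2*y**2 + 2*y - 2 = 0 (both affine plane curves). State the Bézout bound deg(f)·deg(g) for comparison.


Common zeros: {(3, 2), (4, 0)}; count = 2; Bézout bound = 4.

deg(f) = 2, deg(g) = 2, so Bézout bound = 4.
Scan x ∈ F_5. For each x, list the y ∈ F_5 with f(x, y) ≡ 0 and those with g(x, y) ≡ 0 (mod 5); the common zeros in that column are the intersection.
  x = 0: f ≡ 0 at y ∈ {0, 3}; g ≡ 0 at y ∈ ∅; common: ∅.
  x = 1: f ≡ 0 at y ∈ {1, 2}; g ≡ 0 at y ∈ {3, 4}; common: ∅.
  x = 2: f ≡ 0 at y ∈ {4}; g ≡ 0 at y ∈ ∅; common: ∅.
  x = 3: f ≡ 0 at y ∈ {1, 2}; g ≡ 0 at y ∈ {2}; common: {2}.
  x = 4: f ≡ 0 at y ∈ {0, 3}; g ≡ 0 at y ∈ {0}; common: {0}.
Collecting: common zeros = {(3, 2), (4, 0)}, so the count is 2.
Comparison with the Bézout bound: 2 ≤ 4 = deg(f)·deg(g), as expected for curves with no common component (the affine F_5-count falls short of the bound because intersections may lie at infinity, over extension fields, or carry multiplicity).


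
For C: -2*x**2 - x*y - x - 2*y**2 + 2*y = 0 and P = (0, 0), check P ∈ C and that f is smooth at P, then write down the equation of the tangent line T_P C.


Tangent line at P: -x + 2*y = 0.

Step 1: f(0, 0) = 0, so P lies on C.
Step 2: partial derivatives
  f_x(x, y) = -4*x - y - 1, f_y(x, y) = -x - 4*y + 2.
  f_x(P) = -1, f_y(P) = 2 (gradient nonzero, so P is smooth).
Step 3: tangent line at P: -1·(x − 0) + 2·(y − 0) = 0.
Expanding: -x + 2*y = 0.


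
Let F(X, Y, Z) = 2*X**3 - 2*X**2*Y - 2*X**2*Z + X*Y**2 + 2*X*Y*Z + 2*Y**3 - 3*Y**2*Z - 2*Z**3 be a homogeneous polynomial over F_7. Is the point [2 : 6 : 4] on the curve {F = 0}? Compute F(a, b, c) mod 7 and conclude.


F(2,6,4) ≡ 4 (mod 7); P is NOT on the curve.

Evaluate F(2, 6, 4) term-by-term (mod 7).
  2*X**3 ↦ 2·8·1·1 = 16
  -2*X**2*Y ↦ -2·4·6·1 = -48
  -2*X**2*Z ↦ -2·4·1·4 = -32
  X*Y**2 ↦ 1·2·36·1 = 72
  2*X*Y*Z ↦ 2·2·6·4 = 96
  2*Y**3 ↦ 2·1·216·1 = 432
  -3*Y**2*Z ↦ -3·1·36·4 = -432
  -2*Z**3 ↦ -2·1·1·64 = -128
Sum: F(2, 6, 4) = (16) + (-48) + (-32) + (72) + (96) + (432) + (-432) + (-128) = -24.
Reducing mod 7: -24 ≡ 4 (mod 7).
Since F(a, b, c) ≡ 4 ≠ 0 (mod 7), P does NOT lie on the curve.


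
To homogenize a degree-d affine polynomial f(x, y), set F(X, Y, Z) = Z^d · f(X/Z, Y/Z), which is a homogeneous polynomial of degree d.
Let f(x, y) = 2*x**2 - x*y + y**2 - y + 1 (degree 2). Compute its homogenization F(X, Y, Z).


F(X, Y, Z) = 2*X**2 - X*Y + Y**2 - Y*Z + Z**2

deg(f) = 2.
Substitute x = X/Z, y = Y/Z into f, then multiply by Z^2.
  monomial 2·x^2·y^0 ↦ 2·X^2·Y^0·Z^0.
  monomial -1·x^1·y^1 ↦ -1·X^1·Y^1·Z^0.
  monomial 1·x^0·y^2 ↦ 1·X^0·Y^2·Z^0.
  monomial -1·x^0·y^1 ↦ -1·X^0·Y^1·Z^1.
  monomial 1·x^0·y^0 ↦ 1·X^0·Y^0·Z^2.
Collecting: F(X, Y, Z) = 2*X**2 - X*Y + Y**2 - Y*Z + Z**2.


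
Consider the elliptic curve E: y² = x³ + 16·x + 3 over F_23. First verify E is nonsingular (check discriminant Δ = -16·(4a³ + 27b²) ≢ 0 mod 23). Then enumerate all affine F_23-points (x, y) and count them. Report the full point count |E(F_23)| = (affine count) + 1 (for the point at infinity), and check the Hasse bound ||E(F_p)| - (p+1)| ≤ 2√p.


Affine points = {(0, 7), (0, 16), (3, 3), (3, 20), (4, 4), (4, 19), (5, 1), (5, 22), (6, 4), (6, 19), (9, 5), (9, 18), (10, 6), (10, 17), (13, 4), (13, 19), (14, 2), (14, 21), (16, 10), (16, 13), (17, 6), (17, 17), (19, 6), (19, 17), (21, 3), (21, 20), (22, 3), (22, 20)}; affine count = 28; |E(F_23)| = 29.

Discriminant check: Δ ∝ 4a³ + 27b² = 4·16³ + 27·3² = 4·4096 + 27·9 ≡ 21 (mod 23). Nonzero ⇒ E is nonsingular.
For each x ∈ F_23, compute rhs = x³ + 16·x + 3 mod 23, then count y ∈ F_23 with y² ≡ rhs.
  x = 0: rhs = 3, matching y values: 7, 16 (2 points).
  x = 1: rhs = 20, matching y values: none (0 points).
  x = 2: rhs = 20, matching y values: none (0 points).
  x = 3: rhs = 9, matching y values: 3, 20 (2 points).
  x = 4: rhs = 16, matching y values: 4, 19 (2 points).
  x = 5: rhs = 1, matching y values: 1, 22 (2 points).
  x = 6: rhs = 16, matching y values: 4, 19 (2 points).
  x = 7: rhs = 21, matching y values: none (0 points).
  x = 8: rhs = 22, matching y values: none (0 points).
  x = 9: rhs = 2, matching y values: 5, 18 (2 points).
  x = 10: rhs = 13, matching y values: 6, 17 (2 points).
  x = 11: rhs = 15, matching y values: none (0 points).
  x = 12: rhs = 14, matching y values: none (0 points).
  x = 13: rhs = 16, matching y values: 4, 19 (2 points).
  x = 14: rhs = 4, matching y values: 2, 21 (2 points).
  x = 15: rhs = 7, matching y values: none (0 points).
  x = 16: rhs = 8, matching y values: 10, 13 (2 points).
  x = 17: rhs = 13, matching y values: 6, 17 (2 points).
  x = 18: rhs = 5, matching y values: none (0 points).
  x = 19: rhs = 13, matching y values: 6, 17 (2 points).
  x = 20: rhs = 20, matching y values: none (0 points).
  x = 21: rhs = 9, matching y values: 3, 20 (2 points).
  x = 22: rhs = 9, matching y values: 3, 20 (2 points).
Total affine count: 28.
Full point count |E(F_23)| = 28 + 1 = 29.
Hasse bound: |29 − (23+1)| = |5| = 5 ≤ 2√23 ≈ 9.5917 ✓.


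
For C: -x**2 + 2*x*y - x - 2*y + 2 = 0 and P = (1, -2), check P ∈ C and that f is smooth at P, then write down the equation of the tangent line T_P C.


Tangent line at P: 7 - 7*x = 0.

Step 1: f(1, -2) = 0, so P lies on C.
Step 2: partial derivatives
  f_x(x, y) = -2*x + 2*y - 1, f_y(x, y) = 2*x - 2.
  f_x(P) = -7, f_y(P) = 0 (gradient nonzero, so P is smooth).
Step 3: tangent line at P: -7·(x − 1) + 0·(y − -2) = 0.
Expanding: 7 - 7*x = 0.


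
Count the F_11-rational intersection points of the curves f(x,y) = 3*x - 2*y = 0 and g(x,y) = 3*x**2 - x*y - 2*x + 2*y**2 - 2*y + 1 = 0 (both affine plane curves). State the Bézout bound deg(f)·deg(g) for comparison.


Common zeros: {(4, 6), (6, 9)}; count = 2; Bézout bound = 2.

deg(f) = 1, deg(g) = 2, so Bézout bound = 2.
Scan x ∈ F_11. For each x, list the y ∈ F_11 with f(x, y) ≡ 0 and those with g(x, y) ≡ 0 (mod 11); the common zeros in that column are the intersection.
  x = 0: f ≡ 0 at y ∈ {0}; g ≡ 0 at y ∈ ∅; common: ∅.
  x = 1: f ≡ 0 at y ∈ {7}; g ≡ 0 at y ∈ {3, 4}; common: ∅.
  x = 2: f ≡ 0 at y ∈ {3}; g ≡ 0 at y ∈ ∅; common: ∅.
  x = 3: f ≡ 0 at y ∈ {10}; g ≡ 0 at y ∈ {0, 8}; common: ∅.
  x = 4: f ≡ 0 at y ∈ {6}; g ≡ 0 at y ∈ {6, 8}; common: {6}.
  x = 5: f ≡ 0 at y ∈ {2}; g ≡ 0 at y ∈ {0, 9}; common: ∅.
  x = 6: f ≡ 0 at y ∈ {9}; g ≡ 0 at y ∈ {6, 9}; common: {9}.
  x = 7: f ≡ 0 at y ∈ {5}; g ≡ 0 at y ∈ ∅; common: ∅.
  x = 8: f ≡ 0 at y ∈ {1}; g ≡ 0 at y ∈ {2, 3}; common: ∅.
  x = 9: f ≡ 0 at y ∈ {8}; g ≡ 0 at y ∈ ∅; common: ∅.
  x = 10: f ≡ 0 at y ∈ {4}; g ≡ 0 at y ∈ ∅; common: ∅.
Collecting: common zeros = {(4, 6), (6, 9)}, so the count is 2.
Comparison with the Bézout bound: 2 ≤ 2 = deg(f)·deg(g), as expected for curves with no common component (the bound is attained).


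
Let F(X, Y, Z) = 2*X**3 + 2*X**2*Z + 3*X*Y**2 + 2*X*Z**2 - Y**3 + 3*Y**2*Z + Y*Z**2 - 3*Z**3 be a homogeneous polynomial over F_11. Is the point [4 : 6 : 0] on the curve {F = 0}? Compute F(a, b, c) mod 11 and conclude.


F(4,6,0) ≡ 3 (mod 11); P is NOT on the curve.

Evaluate F(4, 6, 0) term-by-term (mod 11).
  2*X**3 ↦ 2·64·1·1 = 128
  2*X**2*Z ↦ 2·16·1·0 = 0
  3*X*Y**2 ↦ 3·4·36·1 = 432
  2*X*Z**2 ↦ 2·4·1·0 = 0
  -Y**3 ↦ -1·1·216·1 = -216
  3*Y**2*Z ↦ 3·1·36·0 = 0
  Y*Z**2 ↦ 1·1·6·0 = 0
  -3*Z**3 ↦ -3·1·1·0 = 0
Sum: F(4, 6, 0) = (128) + (0) + (432) + (0) + (-216) + (0) + (0) + (0) = 344.
Reducing mod 11: 344 ≡ 3 (mod 11).
Since F(a, b, c) ≡ 3 ≠ 0 (mod 11), P does NOT lie on the curve.


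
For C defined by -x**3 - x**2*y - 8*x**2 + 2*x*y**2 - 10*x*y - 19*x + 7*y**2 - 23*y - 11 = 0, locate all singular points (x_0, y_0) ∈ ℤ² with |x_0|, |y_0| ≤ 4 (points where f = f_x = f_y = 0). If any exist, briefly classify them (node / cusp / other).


Singular points: {(-3, 1)}; classification: cusp.

Compute partial derivatives:
  f_x = -3*x**2 - 2*x*y - 16*x + 2*y**2 - 10*y - 19.
  f_y = -x**2 + 4*x*y - 10*x + 14*y - 23.
Scan x_0 ∈ {−4, ..., 4}. For each x_0, f_y(x_0, y) is a polynomial in y; find its integer roots y ∈ {−4, ..., 4}, then test f_x and f at those candidates.
  x = -4: f_y(-4, y) = 1 - 2*y; no integer root y with |y| ≤ 4.
  x = -3: f_y(-3, y) = 2*y - 2; vanishes at y ∈ {1}. (-3, 1): f_x = 0, f = 0 — SINGULAR.
  x = -2: f_y(-2, y) = 6*y - 7; no integer root y with |y| ≤ 4.
  x = -1: f_y(-1, y) = 10*y - 14; no integer root y with |y| ≤ 4.
  x = 0: f_y(0, y) = 14*y - 23; no integer root y with |y| ≤ 4.
  x = 1: f_y(1, y) = 18*y - 34; no integer root y with |y| ≤ 4.
  x = 2: f_y(2, y) = 22*y - 47; no integer root y with |y| ≤ 4.
  x = 3: f_y(3, y) = 26*y - 62; no integer root y with |y| ≤ 4.
  x = 4: f_y(4, y) = 30*y - 79; no integer root y with |y| ≤ 4.
Only singular point on the grid: (-3, 1).
Classify: substitute x = -3 + u, y = 1 + v and expand: f = -u**3 - u**2*v + 2*u*v**2 + v**2.
No constant or linear terms (consistent with a singular point). Quadratic part: v**2. Cubic part: -u**3 - u**2*v + 2*u*v**2.
The quadratic part v**2 is a perfect square, so there is a single (double) tangent line v = 0, i.e. y = 1. Restricting the cubic part to that line (v = 0) leaves -u**3 ≠ 0, so f is not divisible by v and the branch is v² ≈ u**3 to lowest order — this is a cusp.
Classification: cusp.


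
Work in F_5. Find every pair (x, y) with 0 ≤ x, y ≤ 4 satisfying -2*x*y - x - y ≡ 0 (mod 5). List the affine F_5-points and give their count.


Affine F_5-points: {(0, 0), (1, 3), (3, 1), (4, 4)}; count = 4.

For each of the 25 pairs (x, y) ∈ F_5², evaluate f(x, y) mod 5. Record the zeros.
  x = 0: [0↦0, 1↦4, 2↦3, 3↦2, 4↦1]  zeros at y ∈ {0}
  x = 1: [0↦4, 1↦1, 2↦3, 3↦0, 4↦2]  zeros at y ∈ {3}
  x = 2: [0↦3, 1↦3, 2↦3, 3↦3, 4↦3]  zeros at y ∈ ∅
  x = 3: [0↦2, 1↦0, 2↦3, 3↦1, 4↦4]  zeros at y ∈ {1}
  x = 4: [0↦1, 1↦2, 2↦3, 3↦4, 4↦0]  zeros at y ∈ {4}
Collecting zeros: affine points = {(0, 0), (1, 3), (3, 1), (4, 4)}.
Total count |C(F_5)_aff| = 4.


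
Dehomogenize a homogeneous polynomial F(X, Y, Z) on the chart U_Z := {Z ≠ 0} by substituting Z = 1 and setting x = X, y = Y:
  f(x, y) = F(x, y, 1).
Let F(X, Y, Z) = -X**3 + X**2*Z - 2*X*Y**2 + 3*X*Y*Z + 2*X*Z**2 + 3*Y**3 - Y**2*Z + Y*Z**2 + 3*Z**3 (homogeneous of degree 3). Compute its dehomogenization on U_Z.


f(x, y) = -x**3 + x**2 - 2*x*y**2 + 3*x*y + 2*x + 3*y**3 - y**2 + y + 3

On U_Z we set Z = 1. Each monomial c·X^i·Y^j·Z^k in F becomes c·x^i·y^j·1^k = c·x^i·y^j.
Substituting Z = 1: F(X, Y, 1) = -x**3 + x**2 - 2*x*y**2 + 3*x*y + 2*x + 3*y**3 - y**2 + y + 3.
Note: deg(f) ≤ deg(F) = 3; strict inequality happens when F is divisible by Z (lost terms).


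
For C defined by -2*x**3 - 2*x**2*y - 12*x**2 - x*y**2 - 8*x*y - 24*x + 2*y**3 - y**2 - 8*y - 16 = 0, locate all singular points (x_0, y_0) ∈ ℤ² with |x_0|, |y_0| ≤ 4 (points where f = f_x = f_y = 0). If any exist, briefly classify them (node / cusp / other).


Singular points: {(-2, 0)}; classification: cusp.

Compute partial derivatives:
  f_x = -6*x**2 - 4*x*y - 24*x - y**2 - 8*y - 24.
  f_y = -2*x**2 - 2*x*y - 8*x + 6*y**2 - 2*y - 8.
Scan x_0 ∈ {−4, ..., 4}. For each x_0, f_y(x_0, y) is a polynomial in y; find its integer roots y ∈ {−4, ..., 4}, then test f_x and f at those candidates.
  x = -4: f_y(-4, y) = 6*y**2 + 6*y - 8; no integer root y with |y| ≤ 4.
  x = -3: f_y(-3, y) = 6*y**2 + 4*y - 2; vanishes at y ∈ {-1}. (-3, -1): f_x = -11 ≠ 0.
  x = -2: f_y(-2, y) = 6*y**2 + 2*y; vanishes at y ∈ {0}. (-2, 0): f_x = 0, f = 0 — SINGULAR.
  x = -1: f_y(-1, y) = 6*y**2 - 2; no integer root y with |y| ≤ 4.
  x = 0: f_y(0, y) = 6*y**2 - 2*y - 8; vanishes at y ∈ {-1}. (0, -1): f_x = -17 ≠ 0.
  x = 1: f_y(1, y) = 6*y**2 - 4*y - 18; no integer root y with |y| ≤ 4.
  x = 2: f_y(2, y) = 6*y**2 - 6*y - 32; no integer root y with |y| ≤ 4.
  x = 3: f_y(3, y) = 6*y**2 - 8*y - 50; no integer root y with |y| ≤ 4.
  x = 4: f_y(4, y) = 6*y**2 - 10*y - 72; no integer root y with |y| ≤ 4.
Only singular point on the grid: (-2, 0).
Classify: substitute x = -2 + u, y = 0 + v and expand: f = -2*u**3 - 2*u**2*v - u*v**2 + 2*v**3 + v**2.
No constant or linear terms (consistent with a singular point). Quadratic part: v**2. Cubic part: -2*u**3 - 2*u**2*v - u*v**2 + 2*v**3.
The quadratic part v**2 is a perfect square, so there is a single (double) tangent line v = 0, i.e. y = 0. Restricting the cubic part to that line (v = 0) leaves -2*u**3 ≠ 0, so f is not divisible by v and the branch is v² ≈ 2*u**3 to lowest order — this is a cusp.
Classification: cusp.


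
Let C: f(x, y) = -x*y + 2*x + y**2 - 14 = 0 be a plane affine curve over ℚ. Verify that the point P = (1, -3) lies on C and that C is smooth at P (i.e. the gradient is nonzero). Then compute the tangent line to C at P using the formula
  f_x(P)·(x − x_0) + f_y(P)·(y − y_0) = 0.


Tangent line at P: 5*x - 7*y - 26 = 0.

Step 1: f(1, -3) = 0, so P lies on C.
Step 2: partial derivatives
  f_x(x, y) = 2 - y, f_y(x, y) = -x + 2*y.
  f_x(P) = 5, f_y(P) = -7 (gradient nonzero, so P is smooth).
Step 3: tangent line at P: 5·(x − 1) + -7·(y − -3) = 0.
Expanding: 5*x - 7*y - 26 = 0.


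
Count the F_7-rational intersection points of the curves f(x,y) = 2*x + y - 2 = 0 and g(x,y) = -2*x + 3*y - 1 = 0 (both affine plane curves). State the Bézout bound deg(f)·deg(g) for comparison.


Common zeros: {(5, 6)}; count = 1; Bézout bound = 1.

deg(f) = 1, deg(g) = 1, so Bézout bound = 1.
Scan x ∈ F_7. For each x, list the y ∈ F_7 with f(x, y) ≡ 0 and those with g(x, y) ≡ 0 (mod 7); the common zeros in that column are the intersection.
  x = 0: f ≡ 0 at y ∈ {2}; g ≡ 0 at y ∈ {5}; common: ∅.
  x = 1: f ≡ 0 at y ∈ {0}; g ≡ 0 at y ∈ {1}; common: ∅.
  x = 2: f ≡ 0 at y ∈ {5}; g ≡ 0 at y ∈ {4}; common: ∅.
  x = 3: f ≡ 0 at y ∈ {3}; g ≡ 0 at y ∈ {0}; common: ∅.
  x = 4: f ≡ 0 at y ∈ {1}; g ≡ 0 at y ∈ {3}; common: ∅.
  x = 5: f ≡ 0 at y ∈ {6}; g ≡ 0 at y ∈ {6}; common: {6}.
  x = 6: f ≡ 0 at y ∈ {4}; g ≡ 0 at y ∈ {2}; common: ∅.
Collecting: common zeros = {(5, 6)}, so the count is 1.
Comparison with the Bézout bound: 1 ≤ 1 = deg(f)·deg(g), as expected for curves with no common component (the bound is attained).


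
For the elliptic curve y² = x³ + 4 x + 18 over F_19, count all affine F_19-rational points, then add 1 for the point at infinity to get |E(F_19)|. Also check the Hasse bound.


Affine points = {(1, 2), (1, 17), (3, 0), (5, 7), (5, 12), (6, 7), (6, 12), (7, 3), (7, 16), (8, 7), (8, 12), (9, 2), (9, 17), (11, 5), (11, 14), (13, 5), (13, 14), (14, 5), (14, 14), (16, 6), (16, 13)}; affine count = 21; |E(F_19)| = 22.

Discriminant check: Δ ∝ 4a³ + 27b² = 4·4³ + 27·18² = 4·64 + 27·324 ≡ 17 (mod 19). Nonzero ⇒ E is nonsingular.
For each x ∈ F_19, compute rhs = x³ + 4·x + 18 mod 19, then count y ∈ F_19 with y² ≡ rhs.
  x = 0: rhs = 18, matching y values: none (0 points).
  x = 1: rhs = 4, matching y values: 2, 17 (2 points).
  x = 2: rhs = 15, matching y values: none (0 points).
  x = 3: rhs = 0, matching y values: 0 (1 points).
  x = 4: rhs = 3, matching y values: none (0 points).
  x = 5: rhs = 11, matching y values: 7, 12 (2 points).
  x = 6: rhs = 11, matching y values: 7, 12 (2 points).
  x = 7: rhs = 9, matching y values: 3, 16 (2 points).
  x = 8: rhs = 11, matching y values: 7, 12 (2 points).
  x = 9: rhs = 4, matching y values: 2, 17 (2 points).
  x = 10: rhs = 13, matching y values: none (0 points).
  x = 11: rhs = 6, matching y values: 5, 14 (2 points).
  x = 12: rhs = 8, matching y values: none (0 points).
  x = 13: rhs = 6, matching y values: 5, 14 (2 points).
  x = 14: rhs = 6, matching y values: 5, 14 (2 points).
  x = 15: rhs = 14, matching y values: none (0 points).
  x = 16: rhs = 17, matching y values: 6, 13 (2 points).
  x = 17: rhs = 2, matching y values: none (0 points).
  x = 18: rhs = 13, matching y values: none (0 points).
Total affine count: 21.
Full point count |E(F_19)| = 21 + 1 = 22.
Hasse bound: |22 − (19+1)| = |2| = 2 ≤ 2√19 ≈ 8.7178 ✓.


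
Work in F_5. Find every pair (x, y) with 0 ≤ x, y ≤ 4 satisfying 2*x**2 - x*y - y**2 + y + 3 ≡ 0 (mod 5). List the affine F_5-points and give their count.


Affine F_5-points: {(1, 0), (2, 2), (4, 0), (4, 2)}; count = 4.

For each of the 25 pairs (x, y) ∈ F_5², evaluate f(x, y) mod 5. Record the zeros.
  x = 0: [0↦3, 1↦3, 2↦1, 3↦2, 4↦1]  zeros at y ∈ ∅
  x = 1: [0↦0, 1↦4, 2↦1, 3↦1, 4↦4]  zeros at y ∈ {0}
  x = 2: [0↦1, 1↦4, 2↦0, 3↦4, 4↦1]  zeros at y ∈ {2}
  x = 3: [0↦1, 1↦3, 2↦3, 3↦1, 4↦2]  zeros at y ∈ ∅
  x = 4: [0↦0, 1↦1, 2↦0, 3↦2, 4↦2]  zeros at y ∈ {0, 2}
Collecting zeros: affine points = {(1, 0), (2, 2), (4, 0), (4, 2)}.
Total count |C(F_5)_aff| = 4.


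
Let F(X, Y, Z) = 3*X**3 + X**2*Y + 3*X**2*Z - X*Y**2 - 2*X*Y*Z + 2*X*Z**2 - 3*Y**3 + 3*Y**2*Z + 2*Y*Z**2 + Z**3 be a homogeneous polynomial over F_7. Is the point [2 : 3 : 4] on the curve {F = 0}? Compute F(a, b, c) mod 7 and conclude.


F(2,3,4) ≡ 3 (mod 7); P is NOT on the curve.

Evaluate F(2, 3, 4) term-by-term (mod 7).
  3*X**3 ↦ 3·8·1·1 = 24
  X**2*Y ↦ 1·4·3·1 = 12
  3*X**2*Z ↦ 3·4·1·4 = 48
  -X*Y**2 ↦ -1·2·9·1 = -18
  -2*X*Y*Z ↦ -2·2·3·4 = -48
  2*X*Z**2 ↦ 2·2·1·16 = 64
  -3*Y**3 ↦ -3·1·27·1 = -81
  3*Y**2*Z ↦ 3·1·9·4 = 108
  2*Y*Z**2 ↦ 2·1·3·16 = 96
  Z**3 ↦ 1·1·1·64 = 64
Sum: F(2, 3, 4) = (24) + (12) + (48) + (-18) + (-48) + (64) + (-81) + (108) + (96) + (64) = 269.
Reducing mod 7: 269 ≡ 3 (mod 7).
Since F(a, b, c) ≡ 3 ≠ 0 (mod 7), P does NOT lie on the curve.


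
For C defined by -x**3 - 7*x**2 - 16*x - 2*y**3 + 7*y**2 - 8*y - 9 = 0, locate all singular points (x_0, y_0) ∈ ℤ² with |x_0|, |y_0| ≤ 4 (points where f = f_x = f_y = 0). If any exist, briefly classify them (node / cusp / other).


Singular points: {(-2, 1)}; classification: node.

Compute partial derivatives:
  f_x = -3*x**2 - 14*x - 16.
  f_y = -6*y**2 + 14*y - 8.
Scan x_0 ∈ {−4, ..., 4}. For each x_0, f_y(x_0, y) is a polynomial in y; find its integer roots y ∈ {−4, ..., 4}, then test f_x and f at those candidates.
  x = -4: f_y(-4, y) = -6*y**2 + 14*y - 8; vanishes at y ∈ {1}. (-4, 1): f_x = -8 ≠ 0.
  x = -3: f_y(-3, y) = -6*y**2 + 14*y - 8; vanishes at y ∈ {1}. (-3, 1): f_x = -1 ≠ 0.
  x = -2: f_y(-2, y) = -6*y**2 + 14*y - 8; vanishes at y ∈ {1}. (-2, 1): f_x = 0, f = 0 — SINGULAR.
  x = -1: f_y(-1, y) = -6*y**2 + 14*y - 8; vanishes at y ∈ {1}. (-1, 1): f_x = -5 ≠ 0.
  x = 0: f_y(0, y) = -6*y**2 + 14*y - 8; vanishes at y ∈ {1}. (0, 1): f_x = -16 ≠ 0.
  x = 1: f_y(1, y) = -6*y**2 + 14*y - 8; vanishes at y ∈ {1}. (1, 1): f_x = -33 ≠ 0.
  x = 2: f_y(2, y) = -6*y**2 + 14*y - 8; vanishes at y ∈ {1}. (2, 1): f_x = -56 ≠ 0.
  x = 3: f_y(3, y) = -6*y**2 + 14*y - 8; vanishes at y ∈ {1}. (3, 1): f_x = -85 ≠ 0.
  x = 4: f_y(4, y) = -6*y**2 + 14*y - 8; vanishes at y ∈ {1}. (4, 1): f_x = -120 ≠ 0.
Only singular point on the grid: (-2, 1).
Classify: substitute x = -2 + u, y = 1 + v and expand: f = -u**3 - u**2 - 2*v**3 + v**2.
No constant or linear terms (consistent with a singular point). Quadratic part: -u**2 + v**2. Cubic part: -u**3 - 2*v**3.
The quadratic part v**2 - u**2 = (v − u)(v + u) splits into two distinct linear factors, so there are two distinct tangent lines y − 1 = ±(x − -2) — this is a node (ordinary double point).
Classification: node.


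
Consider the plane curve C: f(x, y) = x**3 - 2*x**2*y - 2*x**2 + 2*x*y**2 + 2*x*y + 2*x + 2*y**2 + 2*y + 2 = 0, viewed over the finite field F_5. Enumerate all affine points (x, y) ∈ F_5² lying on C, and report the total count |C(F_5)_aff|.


Affine F_5-points: {(1, 3), (1, 4), (2, 1), (3, 1), (3, 4), (4, 1)}; count = 6.

For each of the 25 pairs (x, y) ∈ F_5², evaluate f(x, y) mod 5. Record the zeros.
  x = 0: [0↦2, 1↦1, 2↦4, 3↦1, 4↦2]  zeros at y ∈ ∅
  x = 1: [0↦3, 1↦4, 2↦3, 3↦0, 4↦0]  zeros at y ∈ {3, 4}
  x = 2: [0↦1, 1↦0, 2↦1, 3↦4, 4↦4]  zeros at y ∈ {1}
  x = 3: [0↦2, 1↦0, 2↦4, 3↦4, 4↦0]  zeros at y ∈ {1, 4}
  x = 4: [0↦2, 1↦0, 2↦3, 3↦1, 4↦4]  zeros at y ∈ {1}
Collecting zeros: affine points = {(1, 3), (1, 4), (2, 1), (3, 1), (3, 4), (4, 1)}.
Total count |C(F_5)_aff| = 6.


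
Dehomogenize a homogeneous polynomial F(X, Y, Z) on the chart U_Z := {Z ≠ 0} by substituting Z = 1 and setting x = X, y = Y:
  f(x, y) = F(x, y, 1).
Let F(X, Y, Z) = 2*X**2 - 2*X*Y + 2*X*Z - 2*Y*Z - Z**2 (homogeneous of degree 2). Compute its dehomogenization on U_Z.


f(x, y) = 2*x**2 - 2*x*y + 2*x - 2*y - 1

On U_Z we set Z = 1. Each monomial c·X^i·Y^j·Z^k in F becomes c·x^i·y^j·1^k = c·x^i·y^j.
Substituting Z = 1: F(X, Y, 1) = 2*x**2 - 2*x*y + 2*x - 2*y - 1.
Note: deg(f) ≤ deg(F) = 2; strict inequality happens when F is divisible by Z (lost terms).


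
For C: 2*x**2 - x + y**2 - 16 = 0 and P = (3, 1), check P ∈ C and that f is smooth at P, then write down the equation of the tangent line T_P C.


Tangent line at P: 11*x + 2*y - 35 = 0.

Step 1: f(3, 1) = 0, so P lies on C.
Step 2: partial derivatives
  f_x(x, y) = 4*x - 1, f_y(x, y) = 2*y.
  f_x(P) = 11, f_y(P) = 2 (gradient nonzero, so P is smooth).
Step 3: tangent line at P: 11·(x − 3) + 2·(y − 1) = 0.
Expanding: 11*x + 2*y - 35 = 0.


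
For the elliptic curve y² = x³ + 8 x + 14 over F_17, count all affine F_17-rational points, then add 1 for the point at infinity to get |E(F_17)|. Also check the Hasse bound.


Affine points = {(2, 2), (2, 15), (4, 5), (4, 12), (5, 3), (5, 14), (9, 4), (9, 13), (12, 6), (12, 11)}; affine count = 10; |E(F_17)| = 11.

Discriminant check: Δ ∝ 4a³ + 27b² = 4·8³ + 27·14² = 4·512 + 27·196 ≡ 13 (mod 17). Nonzero ⇒ E is nonsingular.
For each x ∈ F_17, compute rhs = x³ + 8·x + 14 mod 17, then count y ∈ F_17 with y² ≡ rhs.
  x = 0: rhs = 14, matching y values: none (0 points).
  x = 1: rhs = 6, matching y values: none (0 points).
  x = 2: rhs = 4, matching y values: 2, 15 (2 points).
  x = 3: rhs = 14, matching y values: none (0 points).
  x = 4: rhs = 8, matching y values: 5, 12 (2 points).
  x = 5: rhs = 9, matching y values: 3, 14 (2 points).
  x = 6: rhs = 6, matching y values: none (0 points).
  x = 7: rhs = 5, matching y values: none (0 points).
  x = 8: rhs = 12, matching y values: none (0 points).
  x = 9: rhs = 16, matching y values: 4, 13 (2 points).
  x = 10: rhs = 6, matching y values: none (0 points).
  x = 11: rhs = 5, matching y values: none (0 points).
  x = 12: rhs = 2, matching y values: 6, 11 (2 points).
  x = 13: rhs = 3, matching y values: none (0 points).
  x = 14: rhs = 14, matching y values: none (0 points).
  x = 15: rhs = 7, matching y values: none (0 points).
  x = 16: rhs = 5, matching y values: none (0 points).
Total affine count: 10.
Full point count |E(F_17)| = 10 + 1 = 11.
Hasse bound: |11 − (17+1)| = |-7| = 7 ≤ 2√17 ≈ 8.2462 ✓.


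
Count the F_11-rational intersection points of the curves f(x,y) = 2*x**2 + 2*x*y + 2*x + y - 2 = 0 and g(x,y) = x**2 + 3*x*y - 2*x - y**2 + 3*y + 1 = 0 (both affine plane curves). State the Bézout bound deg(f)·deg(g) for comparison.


Common zeros: {(8, 2), (10, 9)}; count = 2; Bézout bound = 4.

deg(f) = 2, deg(g) = 2, so Bézout bound = 4.
Scan x ∈ F_11. For each x, list the y ∈ F_11 with f(x, y) ≡ 0 and those with g(x, y) ≡ 0 (mod 11); the common zeros in that column are the intersection.
  x = 0: f ≡ 0 at y ∈ {2}; g ≡ 0 at y ∈ ∅; common: ∅.
  x = 1: f ≡ 0 at y ∈ {3}; g ≡ 0 at y ∈ {0, 6}; common: ∅.
  x = 2: f ≡ 0 at y ∈ {9}; g ≡ 0 at y ∈ ∅; common: ∅.
  x = 3: f ≡ 0 at y ∈ {0}; g ≡ 0 at y ∈ ∅; common: ∅.
  x = 4: f ≡ 0 at y ∈ {8}; g ≡ 0 at y ∈ ∅; common: ∅.
  x = 5: f ≡ 0 at y ∈ ∅; g ≡ 0 at y ∈ {1, 6}; common: ∅.
  x = 6: f ≡ 0 at y ∈ {3}; g ≡ 0 at y ∈ ∅; common: ∅.
  x = 7: f ≡ 0 at y ∈ {0}; g ≡ 0 at y ∈ {3, 10}; common: ∅.
  x = 8: f ≡ 0 at y ∈ {2}; g ≡ 0 at y ∈ {2, 3}; common: {2}.
  x = 9: f ≡ 0 at y ∈ {8}; g ≡ 0 at y ∈ {9, 10}; common: ∅.
  x = 10: f ≡ 0 at y ∈ {9}; g ≡ 0 at y ∈ {2, 9}; common: {9}.
Collecting: common zeros = {(8, 2), (10, 9)}, so the count is 2.
Comparison with the Bézout bound: 2 ≤ 4 = deg(f)·deg(g), as expected for curves with no common component (the affine F_11-count falls short of the bound because intersections may lie at infinity, over extension fields, or carry multiplicity).


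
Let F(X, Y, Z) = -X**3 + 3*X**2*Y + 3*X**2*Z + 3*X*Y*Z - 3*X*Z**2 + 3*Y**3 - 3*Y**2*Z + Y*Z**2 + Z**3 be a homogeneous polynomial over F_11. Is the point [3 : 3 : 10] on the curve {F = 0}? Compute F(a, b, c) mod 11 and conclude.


F(3,3,10) ≡ 2 (mod 11); P is NOT on the curve.

Evaluate F(3, 3, 10) term-by-term (mod 11).
  -X**3 ↦ -1·27·1·1 = -27
  3*X**2*Y ↦ 3·9·3·1 = 81
  3*X**2*Z ↦ 3·9·1·10 = 270
  3*X*Y*Z ↦ 3·3·3·10 = 270
  -3*X*Z**2 ↦ -3·3·1·100 = -900
  3*Y**3 ↦ 3·1·27·1 = 81
  -3*Y**2*Z ↦ -3·1·9·10 = -270
  Y*Z**2 ↦ 1·1·3·100 = 300
  Z**3 ↦ 1·1·1·1000 = 1000
Sum: F(3, 3, 10) = (-27) + (81) + (270) + (270) + (-900) + (81) + (-270) + (300) + (1000) = 805.
Reducing mod 11: 805 ≡ 2 (mod 11).
Since F(a, b, c) ≡ 2 ≠ 0 (mod 11), P does NOT lie on the curve.


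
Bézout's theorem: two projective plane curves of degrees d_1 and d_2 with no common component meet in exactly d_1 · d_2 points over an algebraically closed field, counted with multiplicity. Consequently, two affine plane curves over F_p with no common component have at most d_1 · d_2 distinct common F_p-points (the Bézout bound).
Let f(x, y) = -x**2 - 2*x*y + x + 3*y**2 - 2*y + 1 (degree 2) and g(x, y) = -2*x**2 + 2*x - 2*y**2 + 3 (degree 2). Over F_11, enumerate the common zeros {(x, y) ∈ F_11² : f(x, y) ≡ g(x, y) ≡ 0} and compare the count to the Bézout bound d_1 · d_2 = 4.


Common zeros: {(5, 8), (9, 1)}; count = 2; Bézout bound = 4.

deg(f) = 2, deg(g) = 2, so Bézout bound = 4.
Scan x ∈ F_11. For each x, list the y ∈ F_11 with f(x, y) ≡ 0 and those with g(x, y) ≡ 0 (mod 11); the common zeros in that column are the intersection.
  x = 0: f ≡ 0 at y ∈ {3, 5}; g ≡ 0 at y ∈ ∅; common: ∅.
  x = 1: f ≡ 0 at y ∈ {1, 4}; g ≡ 0 at y ∈ ∅; common: ∅.
  x = 2: f ≡ 0 at y ∈ {5, 8}; g ≡ 0 at y ∈ {4, 7}; common: ∅.
  x = 3: f ≡ 0 at y ∈ {4, 6}; g ≡ 0 at y ∈ {1, 10}; common: ∅.
  x = 4: f ≡ 0 at y ∈ {0, 7}; g ≡ 0 at y ∈ ∅; common: ∅.
  x = 5: f ≡ 0 at y ∈ {7, 8}; g ≡ 0 at y ∈ {3, 8}; common: {8}.
  x = 6: f ≡ 0 at y ∈ {3, 9}; g ≡ 0 at y ∈ ∅; common: ∅.
  x = 7: f ≡ 0 at y ∈ {10}; g ≡ 0 at y ∈ {3, 8}; common: ∅.
  x = 8: f ≡ 0 at y ∈ {0, 6}; g ≡ 0 at y ∈ ∅; common: ∅.
  x = 9: f ≡ 0 at y ∈ {1, 2}; g ≡ 0 at y ∈ {1, 10}; common: {1}.
  x = 10: f ≡ 0 at y ∈ {2, 9}; g ≡ 0 at y ∈ {4, 7}; common: ∅.
Collecting: common zeros = {(5, 8), (9, 1)}, so the count is 2.
Comparison with the Bézout bound: 2 ≤ 4 = deg(f)·deg(g), as expected for curves with no common component (the affine F_11-count falls short of the bound because intersections may lie at infinity, over extension fields, or carry multiplicity).


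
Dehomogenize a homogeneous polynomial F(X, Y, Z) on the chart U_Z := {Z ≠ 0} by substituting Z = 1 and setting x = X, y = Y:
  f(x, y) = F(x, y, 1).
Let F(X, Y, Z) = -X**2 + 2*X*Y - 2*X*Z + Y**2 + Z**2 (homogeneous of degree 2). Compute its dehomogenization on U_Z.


f(x, y) = -x**2 + 2*x*y - 2*x + y**2 + 1

On U_Z we set Z = 1. Each monomial c·X^i·Y^j·Z^k in F becomes c·x^i·y^j·1^k = c·x^i·y^j.
Substituting Z = 1: F(X, Y, 1) = -x**2 + 2*x*y - 2*x + y**2 + 1.
Note: deg(f) ≤ deg(F) = 2; strict inequality happens when F is divisible by Z (lost terms).


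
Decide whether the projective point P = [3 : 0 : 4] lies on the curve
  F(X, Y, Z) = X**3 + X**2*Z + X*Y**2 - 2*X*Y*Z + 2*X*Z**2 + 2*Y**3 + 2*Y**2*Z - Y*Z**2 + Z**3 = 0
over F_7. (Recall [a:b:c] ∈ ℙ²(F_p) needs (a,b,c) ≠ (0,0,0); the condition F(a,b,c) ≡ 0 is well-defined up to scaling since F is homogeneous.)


F(3,0,4) ≡ 6 (mod 7); P is NOT on the curve.

Evaluate F(3, 0, 4) term-by-term (mod 7).
  X**3 ↦ 1·27·1·1 = 27
  X**2*Z ↦ 1·9·1·4 = 36
  X*Y**2 ↦ 1·3·0·1 = 0
  -2*X*Y*Z ↦ -2·3·0·4 = 0
  2*X*Z**2 ↦ 2·3·1·16 = 96
  2*Y**3 ↦ 2·1·0·1 = 0
  2*Y**2*Z ↦ 2·1·0·4 = 0
  -Y*Z**2 ↦ -1·1·0·16 = 0
  Z**3 ↦ 1·1·1·64 = 64
Sum: F(3, 0, 4) = (27) + (36) + (0) + (0) + (96) + (0) + (0) + (0) + (64) = 223.
Reducing mod 7: 223 ≡ 6 (mod 7).
Since F(a, b, c) ≡ 6 ≠ 0 (mod 7), P does NOT lie on the curve.
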